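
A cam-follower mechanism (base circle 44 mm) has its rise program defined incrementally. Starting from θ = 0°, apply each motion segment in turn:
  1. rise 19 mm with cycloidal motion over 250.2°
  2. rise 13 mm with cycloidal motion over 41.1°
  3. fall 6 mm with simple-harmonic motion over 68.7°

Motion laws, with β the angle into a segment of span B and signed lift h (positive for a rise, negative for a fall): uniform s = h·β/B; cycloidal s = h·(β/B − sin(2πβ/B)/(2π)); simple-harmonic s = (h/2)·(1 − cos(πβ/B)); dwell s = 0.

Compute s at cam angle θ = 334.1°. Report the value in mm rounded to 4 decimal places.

seg 1 [0°–250.2°] cycloidal, h=19: full span → s += 19 → s = 19.0000
seg 2 [250.2°–291.3°] cycloidal, h=13: full span → s += 13 → s = 32.0000
seg 3 [291.3°–360°] simple-harmonic, h=-6: θ=334.1° here. β=42.8, B=68.7. -6/2·(1 − cos(π·0.6230)) = -4.1306 → s = 27.8694

27.8694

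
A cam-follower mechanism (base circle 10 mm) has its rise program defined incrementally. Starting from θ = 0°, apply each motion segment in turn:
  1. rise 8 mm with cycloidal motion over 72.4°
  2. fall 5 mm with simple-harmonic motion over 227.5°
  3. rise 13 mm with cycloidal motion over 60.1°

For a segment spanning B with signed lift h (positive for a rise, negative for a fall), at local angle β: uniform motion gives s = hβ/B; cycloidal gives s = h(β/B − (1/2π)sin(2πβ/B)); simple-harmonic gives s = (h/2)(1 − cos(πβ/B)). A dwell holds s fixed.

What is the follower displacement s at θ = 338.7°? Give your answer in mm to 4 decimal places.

seg 1 [0°–72.4°] cycloidal, h=8: full span → s += 8 → s = 8.0000
seg 2 [72.4°–299.9°] simple-harmonic, h=-5: full span → s += -5 → s = 3.0000
seg 3 [299.9°–360°] cycloidal, h=13: θ=338.7° here. β=38.8, B=60.1. 13·(0.6456 − sin(2π·0.6456)/(2π)) = 10.0322 → s = 13.0322

13.0322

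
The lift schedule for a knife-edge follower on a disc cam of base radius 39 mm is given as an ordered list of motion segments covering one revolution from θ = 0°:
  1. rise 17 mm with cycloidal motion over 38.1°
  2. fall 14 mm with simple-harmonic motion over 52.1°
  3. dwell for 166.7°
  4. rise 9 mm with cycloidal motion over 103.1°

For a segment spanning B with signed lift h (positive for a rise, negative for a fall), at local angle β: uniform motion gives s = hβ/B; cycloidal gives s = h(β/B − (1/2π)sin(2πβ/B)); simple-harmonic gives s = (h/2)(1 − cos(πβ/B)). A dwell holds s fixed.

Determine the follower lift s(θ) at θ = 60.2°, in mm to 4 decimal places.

seg 1 [0°–38.1°] cycloidal, h=17: full span → s += 17 → s = 17.0000
seg 2 [38.1°–90.2°] simple-harmonic, h=-14: θ=60.2° here. β=22.1, B=52.1. -14/2·(1 − cos(π·0.4242)) = -5.3484 → s = 11.6516

11.6516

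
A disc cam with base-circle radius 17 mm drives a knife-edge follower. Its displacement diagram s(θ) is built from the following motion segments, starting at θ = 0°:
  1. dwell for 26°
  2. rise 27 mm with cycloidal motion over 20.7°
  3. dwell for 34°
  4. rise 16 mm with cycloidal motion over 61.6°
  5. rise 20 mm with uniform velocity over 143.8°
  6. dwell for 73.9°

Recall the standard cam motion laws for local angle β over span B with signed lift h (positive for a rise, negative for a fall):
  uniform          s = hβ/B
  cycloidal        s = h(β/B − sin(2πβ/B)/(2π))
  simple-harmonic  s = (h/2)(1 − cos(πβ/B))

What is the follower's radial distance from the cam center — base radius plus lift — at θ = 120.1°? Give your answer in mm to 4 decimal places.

seg 1 [0°–26°] dwell: s stays 0.0000
seg 2 [26°–46.7°] cycloidal, h=27: full span → s += 27 → s = 27.0000
seg 3 [46.7°–80.7°] dwell: s stays 27.0000
seg 4 [80.7°–142.3°] cycloidal, h=16: θ=120.1° here. β=39.4, B=61.6. 16·(0.6396 − sin(2π·0.6396)/(2π)) = 12.1919 → s = 39.1919
radial distance = base radius + s = 17 + 39.1919 = 56.1919

56.1919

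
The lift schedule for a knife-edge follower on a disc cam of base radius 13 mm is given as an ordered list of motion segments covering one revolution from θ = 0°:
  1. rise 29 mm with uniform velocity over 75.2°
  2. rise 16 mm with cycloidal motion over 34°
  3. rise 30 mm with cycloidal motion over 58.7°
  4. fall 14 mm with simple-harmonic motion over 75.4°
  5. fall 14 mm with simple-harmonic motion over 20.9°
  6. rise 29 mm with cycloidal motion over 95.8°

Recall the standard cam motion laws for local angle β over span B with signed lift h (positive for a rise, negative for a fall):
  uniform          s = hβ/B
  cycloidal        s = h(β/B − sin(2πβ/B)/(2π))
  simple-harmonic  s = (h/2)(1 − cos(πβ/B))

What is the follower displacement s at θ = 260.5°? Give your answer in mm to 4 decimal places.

seg 1 [0°–75.2°] uniform, h=29: full span → s += 29 → s = 29.0000
seg 2 [75.2°–109.2°] cycloidal, h=16: full span → s += 16 → s = 45.0000
seg 3 [109.2°–167.9°] cycloidal, h=30: full span → s += 30 → s = 75.0000
seg 4 [167.9°–243.3°] simple-harmonic, h=-14: full span → s += -14 → s = 61.0000
seg 5 [243.3°–264.2°] simple-harmonic, h=-14: θ=260.5° here. β=17.2, B=20.9. -14/2·(1 − cos(π·0.8230)) = -12.9450 → s = 48.0550

48.0550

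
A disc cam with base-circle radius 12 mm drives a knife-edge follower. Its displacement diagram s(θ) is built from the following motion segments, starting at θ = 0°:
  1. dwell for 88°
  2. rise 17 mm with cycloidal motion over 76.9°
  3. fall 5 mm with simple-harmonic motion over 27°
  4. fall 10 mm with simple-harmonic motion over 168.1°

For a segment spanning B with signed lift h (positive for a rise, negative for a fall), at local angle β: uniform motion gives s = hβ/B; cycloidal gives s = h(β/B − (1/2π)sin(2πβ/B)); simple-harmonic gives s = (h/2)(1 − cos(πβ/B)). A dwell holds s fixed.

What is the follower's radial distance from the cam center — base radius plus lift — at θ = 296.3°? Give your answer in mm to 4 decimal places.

seg 1 [0°–88°] dwell: s stays 0.0000
seg 2 [88°–164.9°] cycloidal, h=17: full span → s += 17 → s = 17.0000
seg 3 [164.9°–191.9°] simple-harmonic, h=-5: full span → s += -5 → s = 12.0000
seg 4 [191.9°–360°] simple-harmonic, h=-10: θ=296.3° here. β=104.4, B=168.1. -10/2·(1 − cos(π·0.6211)) = -6.8561 → s = 5.1439
radial distance = base radius + s = 12 + 5.1439 = 17.1439

17.1439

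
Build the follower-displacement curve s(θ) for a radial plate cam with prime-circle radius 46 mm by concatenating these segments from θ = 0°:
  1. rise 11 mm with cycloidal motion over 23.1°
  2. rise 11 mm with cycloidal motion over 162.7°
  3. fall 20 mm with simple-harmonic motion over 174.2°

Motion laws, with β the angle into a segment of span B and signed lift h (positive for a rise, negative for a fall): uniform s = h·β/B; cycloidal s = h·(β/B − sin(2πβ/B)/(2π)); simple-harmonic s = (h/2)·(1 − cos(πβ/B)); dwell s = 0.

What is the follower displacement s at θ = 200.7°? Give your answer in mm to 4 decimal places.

seg 1 [0°–23.1°] cycloidal, h=11: full span → s += 11 → s = 11.0000
seg 2 [23.1°–185.8°] cycloidal, h=11: full span → s += 11 → s = 22.0000
seg 3 [185.8°–360°] simple-harmonic, h=-20: θ=200.7° here. β=14.9, B=174.2. -20/2·(1 − cos(π·0.0855)) = -0.3589 → s = 21.6411

21.6411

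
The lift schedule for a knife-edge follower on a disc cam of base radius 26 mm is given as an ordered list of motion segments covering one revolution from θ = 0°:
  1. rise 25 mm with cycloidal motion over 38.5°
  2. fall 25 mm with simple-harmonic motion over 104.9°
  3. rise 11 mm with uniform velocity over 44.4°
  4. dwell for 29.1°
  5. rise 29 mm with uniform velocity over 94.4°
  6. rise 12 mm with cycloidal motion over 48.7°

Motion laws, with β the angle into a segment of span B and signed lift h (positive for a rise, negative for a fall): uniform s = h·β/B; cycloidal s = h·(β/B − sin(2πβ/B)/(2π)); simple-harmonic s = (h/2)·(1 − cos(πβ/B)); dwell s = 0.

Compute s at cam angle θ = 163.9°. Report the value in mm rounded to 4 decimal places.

seg 1 [0°–38.5°] cycloidal, h=25: full span → s += 25 → s = 25.0000
seg 2 [38.5°–143.4°] simple-harmonic, h=-25: full span → s += -25 → s = 0.0000
seg 3 [143.4°–187.8°] uniform, h=11: θ=163.9° here. β=20.5, B=44.4. 11·20.5/44.4 = 5.0788 → s = 5.0788

5.0788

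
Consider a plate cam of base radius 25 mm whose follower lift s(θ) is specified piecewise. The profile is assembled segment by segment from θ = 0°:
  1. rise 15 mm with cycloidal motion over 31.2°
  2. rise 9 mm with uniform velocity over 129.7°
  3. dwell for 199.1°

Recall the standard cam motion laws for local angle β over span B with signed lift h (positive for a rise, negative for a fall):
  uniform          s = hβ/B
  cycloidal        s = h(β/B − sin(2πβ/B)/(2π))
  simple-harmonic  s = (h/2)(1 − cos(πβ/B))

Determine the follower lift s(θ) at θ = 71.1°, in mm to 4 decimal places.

seg 1 [0°–31.2°] cycloidal, h=15: full span → s += 15 → s = 15.0000
seg 2 [31.2°–160.9°] uniform, h=9: θ=71.1° here. β=39.9, B=129.7. 9·39.9/129.7 = 2.7687 → s = 17.7687

17.7687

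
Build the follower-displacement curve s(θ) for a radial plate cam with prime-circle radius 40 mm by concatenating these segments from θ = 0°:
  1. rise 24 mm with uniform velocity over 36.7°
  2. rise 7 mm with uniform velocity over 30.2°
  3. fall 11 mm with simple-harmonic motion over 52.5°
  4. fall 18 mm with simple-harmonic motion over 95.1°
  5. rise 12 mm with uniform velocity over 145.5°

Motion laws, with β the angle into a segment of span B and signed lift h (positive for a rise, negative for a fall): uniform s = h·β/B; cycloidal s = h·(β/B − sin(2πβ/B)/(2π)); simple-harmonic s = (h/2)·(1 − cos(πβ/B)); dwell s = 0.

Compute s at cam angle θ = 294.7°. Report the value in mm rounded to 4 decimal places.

seg 1 [0°–36.7°] uniform, h=24: full span → s += 24 → s = 24.0000
seg 2 [36.7°–66.9°] uniform, h=7: full span → s += 7 → s = 31.0000
seg 3 [66.9°–119.4°] simple-harmonic, h=-11: full span → s += -11 → s = 20.0000
seg 4 [119.4°–214.5°] simple-harmonic, h=-18: full span → s += -18 → s = 2.0000
seg 5 [214.5°–360°] uniform, h=12: θ=294.7° here. β=80.2, B=145.5. 12·80.2/145.5 = 6.6144 → s = 8.6144

8.6144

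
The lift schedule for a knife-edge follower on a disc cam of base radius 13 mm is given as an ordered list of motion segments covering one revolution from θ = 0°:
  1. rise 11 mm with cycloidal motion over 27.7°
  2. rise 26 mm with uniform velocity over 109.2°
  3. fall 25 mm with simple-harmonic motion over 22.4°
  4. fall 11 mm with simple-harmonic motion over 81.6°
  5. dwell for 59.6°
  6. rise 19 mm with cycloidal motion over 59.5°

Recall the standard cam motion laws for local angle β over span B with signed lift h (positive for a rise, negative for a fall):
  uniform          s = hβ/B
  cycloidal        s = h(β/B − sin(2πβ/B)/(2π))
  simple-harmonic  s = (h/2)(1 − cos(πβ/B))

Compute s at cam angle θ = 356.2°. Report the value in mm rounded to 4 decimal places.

seg 1 [0°–27.7°] cycloidal, h=11: full span → s += 11 → s = 11.0000
seg 2 [27.7°–136.9°] uniform, h=26: full span → s += 26 → s = 37.0000
seg 3 [136.9°–159.3°] simple-harmonic, h=-25: full span → s += -25 → s = 12.0000
seg 4 [159.3°–240.9°] simple-harmonic, h=-11: full span → s += -11 → s = 1.0000
seg 5 [240.9°–300.5°] dwell: s stays 1.0000
seg 6 [300.5°–360°] cycloidal, h=19: θ=356.2° here. β=55.7, B=59.5. 19·(0.9361 − sin(2π·0.9361)/(2π)) = 18.9677 → s = 19.9677

19.9677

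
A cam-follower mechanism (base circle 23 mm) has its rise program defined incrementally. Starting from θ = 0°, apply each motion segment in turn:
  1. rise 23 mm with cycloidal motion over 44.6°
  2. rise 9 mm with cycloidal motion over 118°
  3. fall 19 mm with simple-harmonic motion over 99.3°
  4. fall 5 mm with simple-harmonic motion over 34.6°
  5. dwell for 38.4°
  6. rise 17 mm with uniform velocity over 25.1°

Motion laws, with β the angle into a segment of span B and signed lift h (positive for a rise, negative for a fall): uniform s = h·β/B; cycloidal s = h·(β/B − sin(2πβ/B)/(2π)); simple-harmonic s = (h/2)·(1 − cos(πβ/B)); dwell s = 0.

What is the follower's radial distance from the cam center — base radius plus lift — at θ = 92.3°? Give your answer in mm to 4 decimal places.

seg 1 [0°–44.6°] cycloidal, h=23: full span → s += 23 → s = 23.0000
seg 2 [44.6°–162.6°] cycloidal, h=9: θ=92.3° here. β=47.7, B=118. 9·(0.4042 − sin(2π·0.4042)/(2π)) = 2.8273 → s = 25.8273
radial distance = base radius + s = 23 + 25.8273 = 48.8273

48.8273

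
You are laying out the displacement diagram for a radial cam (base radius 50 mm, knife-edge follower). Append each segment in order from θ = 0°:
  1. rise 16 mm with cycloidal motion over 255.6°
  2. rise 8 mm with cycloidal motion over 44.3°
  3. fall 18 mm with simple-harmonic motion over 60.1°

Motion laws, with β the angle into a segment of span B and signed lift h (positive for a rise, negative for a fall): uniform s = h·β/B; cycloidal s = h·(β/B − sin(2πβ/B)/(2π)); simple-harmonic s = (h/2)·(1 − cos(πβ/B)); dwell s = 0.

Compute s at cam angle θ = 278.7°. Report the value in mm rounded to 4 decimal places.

seg 1 [0°–255.6°] cycloidal, h=16: full span → s += 16 → s = 16.0000
seg 2 [255.6°–299.9°] cycloidal, h=8: θ=278.7° here. β=23.1, B=44.3. 8·(0.5214 − sin(2π·0.5214)/(2π)) = 4.3426 → s = 20.3426

20.3426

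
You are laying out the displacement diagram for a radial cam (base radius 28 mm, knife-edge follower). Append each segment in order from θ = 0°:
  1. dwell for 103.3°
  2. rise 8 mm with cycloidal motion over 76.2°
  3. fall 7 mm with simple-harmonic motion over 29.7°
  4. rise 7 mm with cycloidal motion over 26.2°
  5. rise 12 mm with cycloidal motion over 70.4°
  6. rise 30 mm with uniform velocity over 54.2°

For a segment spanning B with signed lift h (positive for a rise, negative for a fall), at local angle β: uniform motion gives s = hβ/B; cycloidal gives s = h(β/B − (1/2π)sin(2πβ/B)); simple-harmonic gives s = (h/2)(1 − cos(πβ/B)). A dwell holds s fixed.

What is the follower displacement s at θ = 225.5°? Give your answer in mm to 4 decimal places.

seg 1 [0°–103.3°] dwell: s stays 0.0000
seg 2 [103.3°–179.5°] cycloidal, h=8: full span → s += 8 → s = 8.0000
seg 3 [179.5°–209.2°] simple-harmonic, h=-7: full span → s += -7 → s = 1.0000
seg 4 [209.2°–235.4°] cycloidal, h=7: θ=225.5° here. β=16.3, B=26.2. 7·(0.6221 − sin(2π·0.6221)/(2π)) = 5.1284 → s = 6.1284

6.1284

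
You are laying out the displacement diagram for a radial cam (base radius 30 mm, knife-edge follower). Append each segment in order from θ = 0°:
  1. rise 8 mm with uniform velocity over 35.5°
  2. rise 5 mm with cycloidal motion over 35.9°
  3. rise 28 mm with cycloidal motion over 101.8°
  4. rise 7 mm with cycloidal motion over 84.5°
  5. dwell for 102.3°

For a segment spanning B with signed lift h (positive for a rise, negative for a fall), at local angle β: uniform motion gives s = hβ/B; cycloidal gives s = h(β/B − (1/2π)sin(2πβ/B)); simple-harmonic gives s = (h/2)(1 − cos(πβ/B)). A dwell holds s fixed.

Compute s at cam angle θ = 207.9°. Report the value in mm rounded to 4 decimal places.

seg 1 [0°–35.5°] uniform, h=8: full span → s += 8 → s = 8.0000
seg 2 [35.5°–71.4°] cycloidal, h=5: full span → s += 5 → s = 13.0000
seg 3 [71.4°–173.2°] cycloidal, h=28: full span → s += 28 → s = 41.0000
seg 4 [173.2°–257.7°] cycloidal, h=7: θ=207.9° here. β=34.7, B=84.5. 7·(0.4107 − sin(2π·0.4107)/(2π)) = 2.2815 → s = 43.2815

43.2815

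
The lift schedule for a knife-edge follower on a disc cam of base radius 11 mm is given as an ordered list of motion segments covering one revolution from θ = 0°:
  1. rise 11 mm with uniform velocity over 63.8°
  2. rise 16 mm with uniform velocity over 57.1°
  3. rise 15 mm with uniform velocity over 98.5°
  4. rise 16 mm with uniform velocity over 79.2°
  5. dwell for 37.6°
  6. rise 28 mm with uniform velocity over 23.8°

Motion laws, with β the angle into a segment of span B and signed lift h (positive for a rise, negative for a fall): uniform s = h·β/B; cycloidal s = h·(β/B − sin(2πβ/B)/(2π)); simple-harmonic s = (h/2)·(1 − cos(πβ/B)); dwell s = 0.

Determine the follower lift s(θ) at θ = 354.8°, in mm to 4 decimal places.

seg 1 [0°–63.8°] uniform, h=11: full span → s += 11 → s = 11.0000
seg 2 [63.8°–120.9°] uniform, h=16: full span → s += 16 → s = 27.0000
seg 3 [120.9°–219.4°] uniform, h=15: full span → s += 15 → s = 42.0000
seg 4 [219.4°–298.6°] uniform, h=16: full span → s += 16 → s = 58.0000
seg 5 [298.6°–336.2°] dwell: s stays 58.0000
seg 6 [336.2°–360°] uniform, h=28: θ=354.8° here. β=18.6, B=23.8. 28·18.6/23.8 = 21.8824 → s = 79.8824

79.8824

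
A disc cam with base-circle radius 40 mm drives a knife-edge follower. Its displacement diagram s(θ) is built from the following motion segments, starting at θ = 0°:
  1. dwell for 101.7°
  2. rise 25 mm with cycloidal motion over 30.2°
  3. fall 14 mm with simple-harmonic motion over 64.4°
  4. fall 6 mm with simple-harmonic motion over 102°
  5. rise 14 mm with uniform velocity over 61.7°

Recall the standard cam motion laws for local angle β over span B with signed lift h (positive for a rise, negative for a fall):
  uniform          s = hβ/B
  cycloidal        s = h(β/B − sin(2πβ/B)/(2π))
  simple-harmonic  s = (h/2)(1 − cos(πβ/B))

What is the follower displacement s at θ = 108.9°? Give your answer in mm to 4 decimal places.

seg 1 [0°–101.7°] dwell: s stays 0.0000
seg 2 [101.7°–131.9°] cycloidal, h=25: θ=108.9° here. β=7.2, B=30.2. 25·(0.2384 − sin(2π·0.2384)/(2π)) = 1.9919 → s = 1.9919

1.9919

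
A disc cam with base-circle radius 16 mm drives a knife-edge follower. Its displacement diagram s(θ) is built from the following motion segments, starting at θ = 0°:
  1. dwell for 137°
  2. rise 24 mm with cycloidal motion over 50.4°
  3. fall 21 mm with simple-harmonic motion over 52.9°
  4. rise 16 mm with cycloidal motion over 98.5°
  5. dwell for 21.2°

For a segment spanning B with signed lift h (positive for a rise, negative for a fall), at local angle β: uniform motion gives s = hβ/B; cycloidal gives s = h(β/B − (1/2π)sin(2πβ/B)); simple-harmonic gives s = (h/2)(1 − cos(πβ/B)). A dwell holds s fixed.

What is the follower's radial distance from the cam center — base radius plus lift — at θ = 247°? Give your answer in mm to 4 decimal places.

seg 1 [0°–137°] dwell: s stays 0.0000
seg 2 [137°–187.4°] cycloidal, h=24: full span → s += 24 → s = 24.0000
seg 3 [187.4°–240.3°] simple-harmonic, h=-21: full span → s += -21 → s = 3.0000
seg 4 [240.3°–338.8°] cycloidal, h=16: θ=247° here. β=6.7, B=98.5. 16·(0.0680 − sin(2π·0.0680)/(2π)) = 0.0328 → s = 3.0328
radial distance = base radius + s = 16 + 3.0328 = 19.0328

19.0328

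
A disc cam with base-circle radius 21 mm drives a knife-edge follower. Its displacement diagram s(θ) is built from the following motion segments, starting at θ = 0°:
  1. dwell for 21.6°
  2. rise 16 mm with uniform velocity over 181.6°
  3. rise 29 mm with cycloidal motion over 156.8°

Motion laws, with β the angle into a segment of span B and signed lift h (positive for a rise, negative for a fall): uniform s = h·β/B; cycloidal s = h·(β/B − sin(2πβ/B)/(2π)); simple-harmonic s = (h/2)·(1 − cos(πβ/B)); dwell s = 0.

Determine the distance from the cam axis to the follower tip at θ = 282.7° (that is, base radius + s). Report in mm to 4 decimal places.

seg 1 [0°–21.6°] dwell: s stays 0.0000
seg 2 [21.6°–203.2°] uniform, h=16: full span → s += 16 → s = 16.0000
seg 3 [203.2°–360°] cycloidal, h=29: θ=282.7° here. β=79.5, B=156.8. 29·(0.5070 − sin(2π·0.5070)/(2π)) = 14.9068 → s = 30.9068
radial distance = base radius + s = 21 + 30.9068 = 51.9068

51.9068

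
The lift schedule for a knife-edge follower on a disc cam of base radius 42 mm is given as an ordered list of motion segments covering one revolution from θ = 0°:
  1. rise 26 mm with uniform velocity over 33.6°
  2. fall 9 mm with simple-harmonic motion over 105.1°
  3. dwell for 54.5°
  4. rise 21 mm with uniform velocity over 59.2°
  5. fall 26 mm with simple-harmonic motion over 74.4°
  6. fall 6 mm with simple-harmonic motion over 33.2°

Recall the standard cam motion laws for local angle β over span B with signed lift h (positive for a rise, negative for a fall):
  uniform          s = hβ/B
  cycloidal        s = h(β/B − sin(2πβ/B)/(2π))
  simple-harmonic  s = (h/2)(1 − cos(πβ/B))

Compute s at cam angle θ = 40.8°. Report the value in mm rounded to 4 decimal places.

seg 1 [0°–33.6°] uniform, h=26: full span → s += 26 → s = 26.0000
seg 2 [33.6°–138.7°] simple-harmonic, h=-9: θ=40.8° here. β=7.2, B=105.1. -9/2·(1 − cos(π·0.0685)) = -0.1038 → s = 25.8962

25.8962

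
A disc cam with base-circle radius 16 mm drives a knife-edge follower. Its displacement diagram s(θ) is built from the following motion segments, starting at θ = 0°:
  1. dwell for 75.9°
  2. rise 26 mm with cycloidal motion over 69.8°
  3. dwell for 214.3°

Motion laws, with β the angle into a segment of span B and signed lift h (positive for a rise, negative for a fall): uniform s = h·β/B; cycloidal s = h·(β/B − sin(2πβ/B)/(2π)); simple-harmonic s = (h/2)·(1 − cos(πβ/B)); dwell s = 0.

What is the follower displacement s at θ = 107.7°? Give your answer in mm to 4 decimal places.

seg 1 [0°–75.9°] dwell: s stays 0.0000
seg 2 [75.9°–145.7°] cycloidal, h=26: θ=107.7° here. β=31.8, B=69.8. 26·(0.4556 − sin(2π·0.4556)/(2π)) = 10.7055 → s = 10.7055

10.7055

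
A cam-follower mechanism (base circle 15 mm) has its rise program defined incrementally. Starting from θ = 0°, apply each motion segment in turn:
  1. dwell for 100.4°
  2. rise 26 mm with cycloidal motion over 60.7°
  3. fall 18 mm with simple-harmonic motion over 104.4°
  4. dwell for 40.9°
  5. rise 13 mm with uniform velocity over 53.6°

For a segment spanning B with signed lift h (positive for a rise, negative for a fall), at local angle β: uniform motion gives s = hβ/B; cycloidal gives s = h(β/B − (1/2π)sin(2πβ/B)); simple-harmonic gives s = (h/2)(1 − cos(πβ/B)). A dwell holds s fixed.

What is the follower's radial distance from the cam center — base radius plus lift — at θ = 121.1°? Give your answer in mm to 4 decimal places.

seg 1 [0°–100.4°] dwell: s stays 0.0000
seg 2 [100.4°–161.1°] cycloidal, h=26: θ=121.1° here. β=20.7, B=60.7. 26·(0.3410 − sin(2π·0.3410)/(2π)) = 5.3870 → s = 5.3870
radial distance = base radius + s = 15 + 5.3870 = 20.3870

20.3870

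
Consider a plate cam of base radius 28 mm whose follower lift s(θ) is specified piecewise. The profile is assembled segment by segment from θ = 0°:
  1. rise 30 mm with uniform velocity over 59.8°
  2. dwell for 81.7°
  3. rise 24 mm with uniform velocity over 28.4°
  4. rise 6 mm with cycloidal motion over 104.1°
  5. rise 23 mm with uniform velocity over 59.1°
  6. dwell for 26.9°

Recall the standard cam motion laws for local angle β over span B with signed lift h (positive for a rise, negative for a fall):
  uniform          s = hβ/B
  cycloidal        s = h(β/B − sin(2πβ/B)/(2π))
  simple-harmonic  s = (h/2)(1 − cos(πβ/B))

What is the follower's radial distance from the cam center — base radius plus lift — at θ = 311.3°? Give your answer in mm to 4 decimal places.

seg 1 [0°–59.8°] uniform, h=30: full span → s += 30 → s = 30.0000
seg 2 [59.8°–141.5°] dwell: s stays 30.0000
seg 3 [141.5°–169.9°] uniform, h=24: full span → s += 24 → s = 54.0000
seg 4 [169.9°–274°] cycloidal, h=6: full span → s += 6 → s = 60.0000
seg 5 [274°–333.1°] uniform, h=23: θ=311.3° here. β=37.3, B=59.1. 23·37.3/59.1 = 14.5161 → s = 74.5161
radial distance = base radius + s = 28 + 74.5161 = 102.5161

102.5161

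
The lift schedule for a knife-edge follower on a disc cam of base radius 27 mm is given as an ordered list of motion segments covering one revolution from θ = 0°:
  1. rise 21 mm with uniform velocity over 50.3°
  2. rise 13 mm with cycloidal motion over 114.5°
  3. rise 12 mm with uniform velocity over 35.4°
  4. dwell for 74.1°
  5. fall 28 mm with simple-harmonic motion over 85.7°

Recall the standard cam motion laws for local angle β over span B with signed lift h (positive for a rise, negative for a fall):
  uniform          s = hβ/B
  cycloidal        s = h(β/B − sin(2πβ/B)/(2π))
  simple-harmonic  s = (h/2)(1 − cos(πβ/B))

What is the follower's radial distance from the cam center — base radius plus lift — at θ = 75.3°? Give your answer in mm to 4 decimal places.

seg 1 [0°–50.3°] uniform, h=21: full span → s += 21 → s = 21.0000
seg 2 [50.3°–164.8°] cycloidal, h=13: θ=75.3° here. β=25, B=114.5. 13·(0.2183 − sin(2π·0.2183)/(2π)) = 0.8102 → s = 21.8102
radial distance = base radius + s = 27 + 21.8102 = 48.8102

48.8102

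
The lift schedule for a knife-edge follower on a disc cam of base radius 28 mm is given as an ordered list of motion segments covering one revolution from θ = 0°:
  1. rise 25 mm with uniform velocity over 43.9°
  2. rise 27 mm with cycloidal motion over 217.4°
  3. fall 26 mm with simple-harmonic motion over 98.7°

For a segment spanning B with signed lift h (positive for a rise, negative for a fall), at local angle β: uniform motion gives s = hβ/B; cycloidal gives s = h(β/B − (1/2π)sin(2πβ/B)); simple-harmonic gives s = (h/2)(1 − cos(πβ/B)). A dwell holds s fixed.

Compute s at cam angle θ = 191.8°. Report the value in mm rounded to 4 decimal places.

seg 1 [0°–43.9°] uniform, h=25: full span → s += 25 → s = 25.0000
seg 2 [43.9°–261.3°] cycloidal, h=27: θ=191.8° here. β=147.9, B=217.4. 27·(0.6803 − sin(2π·0.6803)/(2π)) = 22.2602 → s = 47.2602

47.2602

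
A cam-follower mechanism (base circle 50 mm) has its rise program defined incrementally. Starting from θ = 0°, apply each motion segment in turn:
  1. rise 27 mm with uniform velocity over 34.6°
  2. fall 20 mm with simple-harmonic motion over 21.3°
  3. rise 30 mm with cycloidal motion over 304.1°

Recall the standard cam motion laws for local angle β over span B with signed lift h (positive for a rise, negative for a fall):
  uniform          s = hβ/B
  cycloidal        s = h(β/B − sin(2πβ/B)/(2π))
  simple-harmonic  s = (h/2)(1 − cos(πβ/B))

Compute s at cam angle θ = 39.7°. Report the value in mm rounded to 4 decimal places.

seg 1 [0°–34.6°] uniform, h=27: full span → s += 27 → s = 27.0000
seg 2 [34.6°–55.9°] simple-harmonic, h=-20: θ=39.7° here. β=5.1, B=21.3. -20/2·(1 − cos(π·0.2394)) = -2.6982 → s = 24.3018

24.3018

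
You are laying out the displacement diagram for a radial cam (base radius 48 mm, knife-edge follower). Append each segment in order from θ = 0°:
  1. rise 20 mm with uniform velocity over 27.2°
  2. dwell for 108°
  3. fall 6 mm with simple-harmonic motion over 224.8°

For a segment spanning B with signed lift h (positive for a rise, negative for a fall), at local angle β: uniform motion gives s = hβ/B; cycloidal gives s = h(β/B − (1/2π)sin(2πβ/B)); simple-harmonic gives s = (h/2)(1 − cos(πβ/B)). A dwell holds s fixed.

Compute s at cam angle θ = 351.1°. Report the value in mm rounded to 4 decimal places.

seg 1 [0°–27.2°] uniform, h=20: full span → s += 20 → s = 20.0000
seg 2 [27.2°–135.2°] dwell: s stays 20.0000
seg 3 [135.2°–360°] simple-harmonic, h=-6: θ=351.1° here. β=215.9, B=224.8. -6/2·(1 − cos(π·0.9604)) = -5.9768 → s = 14.0232

14.0232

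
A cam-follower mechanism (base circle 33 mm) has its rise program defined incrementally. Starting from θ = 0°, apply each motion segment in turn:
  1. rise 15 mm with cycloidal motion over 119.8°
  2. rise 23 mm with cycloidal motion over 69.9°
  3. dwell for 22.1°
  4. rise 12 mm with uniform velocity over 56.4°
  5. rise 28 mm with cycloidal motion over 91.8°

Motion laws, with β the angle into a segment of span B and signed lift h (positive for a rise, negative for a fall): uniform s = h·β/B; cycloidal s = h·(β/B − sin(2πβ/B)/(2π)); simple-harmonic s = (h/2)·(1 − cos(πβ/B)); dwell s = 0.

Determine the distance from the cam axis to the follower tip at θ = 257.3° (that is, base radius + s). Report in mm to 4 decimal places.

seg 1 [0°–119.8°] cycloidal, h=15: full span → s += 15 → s = 15.0000
seg 2 [119.8°–189.7°] cycloidal, h=23: full span → s += 23 → s = 38.0000
seg 3 [189.7°–211.8°] dwell: s stays 38.0000
seg 4 [211.8°–268.2°] uniform, h=12: θ=257.3° here. β=45.5, B=56.4. 12·45.5/56.4 = 9.6809 → s = 47.6809
radial distance = base radius + s = 33 + 47.6809 = 80.6809

80.6809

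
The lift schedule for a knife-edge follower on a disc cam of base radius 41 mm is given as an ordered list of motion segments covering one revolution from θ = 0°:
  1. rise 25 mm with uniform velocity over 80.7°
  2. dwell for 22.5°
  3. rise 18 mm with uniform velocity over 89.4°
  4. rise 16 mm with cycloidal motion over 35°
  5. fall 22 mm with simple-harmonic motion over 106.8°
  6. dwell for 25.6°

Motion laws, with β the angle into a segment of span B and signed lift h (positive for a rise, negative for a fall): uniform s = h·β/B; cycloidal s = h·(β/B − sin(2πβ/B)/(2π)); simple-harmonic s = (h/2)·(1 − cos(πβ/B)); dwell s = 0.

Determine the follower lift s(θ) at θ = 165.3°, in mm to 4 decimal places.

seg 1 [0°–80.7°] uniform, h=25: full span → s += 25 → s = 25.0000
seg 2 [80.7°–103.2°] dwell: s stays 25.0000
seg 3 [103.2°–192.6°] uniform, h=18: θ=165.3° here. β=62.1, B=89.4. 18·62.1/89.4 = 12.5034 → s = 37.5034

37.5034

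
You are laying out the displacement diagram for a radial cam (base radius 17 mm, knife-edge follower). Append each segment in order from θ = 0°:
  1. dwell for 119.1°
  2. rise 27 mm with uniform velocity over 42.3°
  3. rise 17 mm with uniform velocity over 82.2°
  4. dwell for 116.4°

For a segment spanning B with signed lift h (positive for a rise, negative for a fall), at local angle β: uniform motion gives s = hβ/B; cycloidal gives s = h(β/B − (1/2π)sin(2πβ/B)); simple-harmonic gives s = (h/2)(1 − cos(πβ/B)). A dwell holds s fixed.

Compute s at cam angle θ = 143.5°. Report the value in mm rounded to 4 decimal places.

seg 1 [0°–119.1°] dwell: s stays 0.0000
seg 2 [119.1°–161.4°] uniform, h=27: θ=143.5° here. β=24.4, B=42.3. 27·24.4/42.3 = 15.5745 → s = 15.5745

15.5745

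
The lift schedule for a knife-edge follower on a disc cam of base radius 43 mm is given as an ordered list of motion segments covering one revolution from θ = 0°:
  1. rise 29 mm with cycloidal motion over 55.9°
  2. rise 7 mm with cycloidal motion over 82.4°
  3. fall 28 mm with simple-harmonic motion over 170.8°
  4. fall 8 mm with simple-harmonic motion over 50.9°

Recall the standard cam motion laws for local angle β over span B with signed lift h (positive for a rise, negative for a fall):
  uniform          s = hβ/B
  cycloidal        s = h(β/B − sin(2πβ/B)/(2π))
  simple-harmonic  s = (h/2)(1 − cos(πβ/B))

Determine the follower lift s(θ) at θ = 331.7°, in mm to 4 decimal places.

seg 1 [0°–55.9°] cycloidal, h=29: full span → s += 29 → s = 29.0000
seg 2 [55.9°–138.3°] cycloidal, h=7: full span → s += 7 → s = 36.0000
seg 3 [138.3°–309.1°] simple-harmonic, h=-28: full span → s += -28 → s = 8.0000
seg 4 [309.1°–360°] simple-harmonic, h=-8: θ=331.7° here. β=22.6, B=50.9. -8/2·(1 − cos(π·0.4440)) = -3.3000 → s = 4.7000

4.7000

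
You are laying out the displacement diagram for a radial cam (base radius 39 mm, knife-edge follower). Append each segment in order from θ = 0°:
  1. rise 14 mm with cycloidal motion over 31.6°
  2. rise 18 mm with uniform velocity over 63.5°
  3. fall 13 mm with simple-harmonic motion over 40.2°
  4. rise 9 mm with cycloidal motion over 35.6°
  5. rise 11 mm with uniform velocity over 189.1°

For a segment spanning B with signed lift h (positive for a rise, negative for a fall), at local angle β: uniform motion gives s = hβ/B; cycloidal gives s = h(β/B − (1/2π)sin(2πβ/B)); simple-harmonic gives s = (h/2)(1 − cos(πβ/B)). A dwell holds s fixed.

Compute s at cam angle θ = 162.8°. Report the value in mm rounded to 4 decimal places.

seg 1 [0°–31.6°] cycloidal, h=14: full span → s += 14 → s = 14.0000
seg 2 [31.6°–95.1°] uniform, h=18: full span → s += 18 → s = 32.0000
seg 3 [95.1°–135.3°] simple-harmonic, h=-13: full span → s += -13 → s = 19.0000
seg 4 [135.3°–170.9°] cycloidal, h=9: θ=162.8° here. β=27.5, B=35.6. 9·(0.7725 − sin(2π·0.7725)/(2π)) = 8.3704 → s = 27.3704

27.3704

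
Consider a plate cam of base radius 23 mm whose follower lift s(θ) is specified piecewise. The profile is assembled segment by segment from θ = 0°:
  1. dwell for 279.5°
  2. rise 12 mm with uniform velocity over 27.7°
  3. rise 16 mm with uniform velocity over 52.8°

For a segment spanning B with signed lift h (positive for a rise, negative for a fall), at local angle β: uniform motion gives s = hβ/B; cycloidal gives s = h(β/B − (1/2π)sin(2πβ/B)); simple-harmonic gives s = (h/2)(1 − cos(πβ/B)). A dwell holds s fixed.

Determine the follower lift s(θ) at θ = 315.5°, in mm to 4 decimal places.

seg 1 [0°–279.5°] dwell: s stays 0.0000
seg 2 [279.5°–307.2°] uniform, h=12: full span → s += 12 → s = 12.0000
seg 3 [307.2°–360°] uniform, h=16: θ=315.5° here. β=8.3, B=52.8. 16·8.3/52.8 = 2.5152 → s = 14.5152

14.5152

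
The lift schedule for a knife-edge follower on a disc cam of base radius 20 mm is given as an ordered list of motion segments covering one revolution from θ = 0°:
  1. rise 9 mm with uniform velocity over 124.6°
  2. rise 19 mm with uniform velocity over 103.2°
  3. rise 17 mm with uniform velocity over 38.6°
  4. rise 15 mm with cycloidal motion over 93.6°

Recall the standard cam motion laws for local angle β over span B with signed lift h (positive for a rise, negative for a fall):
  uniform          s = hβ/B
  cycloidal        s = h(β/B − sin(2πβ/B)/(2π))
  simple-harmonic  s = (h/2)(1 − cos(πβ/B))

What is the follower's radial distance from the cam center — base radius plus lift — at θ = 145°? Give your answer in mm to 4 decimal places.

seg 1 [0°–124.6°] uniform, h=9: full span → s += 9 → s = 9.0000
seg 2 [124.6°–227.8°] uniform, h=19: θ=145° here. β=20.4, B=103.2. 19·20.4/103.2 = 3.7558 → s = 12.7558
radial distance = base radius + s = 20 + 12.7558 = 32.7558

32.7558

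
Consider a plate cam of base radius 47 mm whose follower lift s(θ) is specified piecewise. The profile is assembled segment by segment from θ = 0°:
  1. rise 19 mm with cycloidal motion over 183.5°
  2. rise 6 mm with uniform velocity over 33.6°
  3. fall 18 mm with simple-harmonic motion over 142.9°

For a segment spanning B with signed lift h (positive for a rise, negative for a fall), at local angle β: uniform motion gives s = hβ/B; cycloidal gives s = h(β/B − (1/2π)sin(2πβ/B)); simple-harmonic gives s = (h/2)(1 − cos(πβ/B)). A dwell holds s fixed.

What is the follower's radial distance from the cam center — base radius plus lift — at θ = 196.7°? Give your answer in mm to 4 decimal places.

seg 1 [0°–183.5°] cycloidal, h=19: full span → s += 19 → s = 19.0000
seg 2 [183.5°–217.1°] uniform, h=6: θ=196.7° here. β=13.2, B=33.6. 6·13.2/33.6 = 2.3571 → s = 21.3571
radial distance = base radius + s = 47 + 21.3571 = 68.3571

68.3571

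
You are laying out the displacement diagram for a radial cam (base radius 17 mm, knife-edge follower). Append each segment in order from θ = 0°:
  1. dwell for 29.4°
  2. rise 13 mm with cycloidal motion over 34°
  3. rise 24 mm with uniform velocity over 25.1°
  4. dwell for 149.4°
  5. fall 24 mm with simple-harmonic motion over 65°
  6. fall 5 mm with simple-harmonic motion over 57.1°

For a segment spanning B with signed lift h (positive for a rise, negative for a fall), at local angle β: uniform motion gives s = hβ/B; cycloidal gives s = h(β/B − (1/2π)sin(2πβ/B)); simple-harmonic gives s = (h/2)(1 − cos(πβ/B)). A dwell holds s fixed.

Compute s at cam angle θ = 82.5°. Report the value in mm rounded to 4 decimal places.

seg 1 [0°–29.4°] dwell: s stays 0.0000
seg 2 [29.4°–63.4°] cycloidal, h=13: full span → s += 13 → s = 13.0000
seg 3 [63.4°–88.5°] uniform, h=24: θ=82.5° here. β=19.1, B=25.1. 24·19.1/25.1 = 18.2629 → s = 31.2629

31.2629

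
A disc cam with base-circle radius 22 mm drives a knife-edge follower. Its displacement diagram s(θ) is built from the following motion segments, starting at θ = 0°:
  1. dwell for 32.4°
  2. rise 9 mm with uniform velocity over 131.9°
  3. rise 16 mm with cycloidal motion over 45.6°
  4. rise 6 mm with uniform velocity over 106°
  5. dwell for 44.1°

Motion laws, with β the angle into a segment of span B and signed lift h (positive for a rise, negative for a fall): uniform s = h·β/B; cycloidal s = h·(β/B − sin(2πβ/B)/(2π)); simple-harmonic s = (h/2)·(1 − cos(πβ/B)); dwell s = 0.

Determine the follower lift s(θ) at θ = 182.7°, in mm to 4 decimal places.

seg 1 [0°–32.4°] dwell: s stays 0.0000
seg 2 [32.4°–164.3°] uniform, h=9: full span → s += 9 → s = 9.0000
seg 3 [164.3°–209.9°] cycloidal, h=16: θ=182.7° here. β=18.4, B=45.6. 16·(0.4035 − sin(2π·0.4035)/(2π)) = 5.0051 → s = 14.0051

14.0051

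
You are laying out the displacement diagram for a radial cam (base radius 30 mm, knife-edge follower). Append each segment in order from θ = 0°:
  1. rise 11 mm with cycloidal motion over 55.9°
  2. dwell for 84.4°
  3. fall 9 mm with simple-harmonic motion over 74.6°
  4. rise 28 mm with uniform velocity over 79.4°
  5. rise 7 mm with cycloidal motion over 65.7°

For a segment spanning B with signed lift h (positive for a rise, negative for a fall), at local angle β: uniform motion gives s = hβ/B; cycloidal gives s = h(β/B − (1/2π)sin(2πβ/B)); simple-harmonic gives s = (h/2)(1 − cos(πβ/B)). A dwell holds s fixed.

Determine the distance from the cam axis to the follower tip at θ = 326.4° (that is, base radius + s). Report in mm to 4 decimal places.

seg 1 [0°–55.9°] cycloidal, h=11: full span → s += 11 → s = 11.0000
seg 2 [55.9°–140.3°] dwell: s stays 11.0000
seg 3 [140.3°–214.9°] simple-harmonic, h=-9: full span → s += -9 → s = 2.0000
seg 4 [214.9°–294.3°] uniform, h=28: full span → s += 28 → s = 30.0000
seg 5 [294.3°–360°] cycloidal, h=7: θ=326.4° here. β=32.1, B=65.7. 7·(0.4886 − sin(2π·0.4886)/(2π)) = 3.3403 → s = 33.3403
radial distance = base radius + s = 30 + 33.3403 = 63.3403

63.3403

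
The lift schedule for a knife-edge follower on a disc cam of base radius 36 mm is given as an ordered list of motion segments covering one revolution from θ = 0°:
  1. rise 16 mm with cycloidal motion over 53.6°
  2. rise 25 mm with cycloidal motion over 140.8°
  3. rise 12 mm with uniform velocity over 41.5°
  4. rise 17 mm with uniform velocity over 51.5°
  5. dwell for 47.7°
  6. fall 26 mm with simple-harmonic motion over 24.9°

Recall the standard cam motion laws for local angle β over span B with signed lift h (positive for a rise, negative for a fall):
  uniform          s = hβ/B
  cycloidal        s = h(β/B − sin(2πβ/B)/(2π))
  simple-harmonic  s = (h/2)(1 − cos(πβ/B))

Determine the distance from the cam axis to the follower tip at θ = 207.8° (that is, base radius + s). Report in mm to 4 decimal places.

seg 1 [0°–53.6°] cycloidal, h=16: full span → s += 16 → s = 16.0000
seg 2 [53.6°–194.4°] cycloidal, h=25: full span → s += 25 → s = 41.0000
seg 3 [194.4°–235.9°] uniform, h=12: θ=207.8° here. β=13.4, B=41.5. 12·13.4/41.5 = 3.8747 → s = 44.8747
radial distance = base radius + s = 36 + 44.8747 = 80.8747

80.8747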